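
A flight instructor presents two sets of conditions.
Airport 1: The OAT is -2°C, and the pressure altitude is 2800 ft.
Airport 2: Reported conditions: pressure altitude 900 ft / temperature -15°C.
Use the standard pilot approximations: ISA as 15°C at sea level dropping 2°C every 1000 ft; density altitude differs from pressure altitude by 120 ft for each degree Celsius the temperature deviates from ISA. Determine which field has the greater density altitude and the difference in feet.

Airport 1: ISA temp = 9.4°C, deviation -11.4°C, DA = 2800 + 120 × (-11.4) = 1432 ft.
Airport 2: ISA temp = 13.2°C, deviation -28.2°C, DA = 900 + 120 × (-28.2) = -2484 ft.
Airport 1 is higher by 1432 − (-2484) = 3916 ft.

Airport 1 by 3916 ft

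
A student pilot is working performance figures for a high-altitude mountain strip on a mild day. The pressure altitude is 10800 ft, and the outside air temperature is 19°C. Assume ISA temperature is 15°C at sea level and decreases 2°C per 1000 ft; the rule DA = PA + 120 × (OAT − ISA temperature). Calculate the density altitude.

ISA temperature at 10800 ft = 15 − 2 × (10800/1000) = -6.6°C.
ISA deviation = 19 − (-6.6) = +25.6°C.
Density altitude = 10800 + 120 × (25.6) = 10800 + (+3072) = 13872 ft.

13872 ft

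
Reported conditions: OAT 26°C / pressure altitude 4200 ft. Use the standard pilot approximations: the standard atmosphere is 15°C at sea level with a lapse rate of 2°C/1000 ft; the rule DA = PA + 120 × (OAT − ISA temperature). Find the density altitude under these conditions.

6528 ft

ISA temperature at 4200 ft = 15 − 2 × (4200/1000) = 6.6°C.
ISA deviation = 26 − 6.6 = +19.4°C.
Density altitude = 4200 + 120 × (19.4) = 4200 + (+2328) = 6528 ft.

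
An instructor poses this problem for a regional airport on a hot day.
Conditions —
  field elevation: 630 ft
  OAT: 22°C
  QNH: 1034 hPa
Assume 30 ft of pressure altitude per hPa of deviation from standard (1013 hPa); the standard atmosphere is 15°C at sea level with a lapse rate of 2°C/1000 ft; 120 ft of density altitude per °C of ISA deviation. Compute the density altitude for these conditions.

840 ft

Pressure altitude = 630 + (1013 − 1034) × 30 = 630 + (-630) = 0 ft.
ISA temperature at 0 ft = 15 − 2 × (0/1000) = 15°C.
ISA deviation = 22 − 15 = +7°C.
Density altitude = 0 + 120 × (7) = 840 ft.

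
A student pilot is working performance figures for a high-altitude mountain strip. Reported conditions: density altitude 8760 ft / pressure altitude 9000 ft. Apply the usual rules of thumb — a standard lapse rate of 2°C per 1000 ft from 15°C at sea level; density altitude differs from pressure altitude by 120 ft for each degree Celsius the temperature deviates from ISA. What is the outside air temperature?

Density altitude − pressure altitude = 8760 − 9000 = -240 ft.
At 120 ft/°C that is an ISA deviation of -240/120 = -2°C.
ISA temperature at 9000 ft = 15 − 2 × (9000/1000) = -3°C.
OAT = ISA + deviation = -3 + (-2) = -5°C.

-5°C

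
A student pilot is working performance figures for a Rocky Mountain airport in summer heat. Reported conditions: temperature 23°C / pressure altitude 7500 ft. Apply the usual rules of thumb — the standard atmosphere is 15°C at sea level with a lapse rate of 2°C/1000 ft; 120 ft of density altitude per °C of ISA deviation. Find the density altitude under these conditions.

10260 ft

ISA temperature at 7500 ft = 15 − 2 × (7500/1000) = 0°C.
ISA deviation = 23 − 0 = +23°C.
Density altitude = 7500 + 120 × (23) = 7500 + (+2760) = 10260 ft.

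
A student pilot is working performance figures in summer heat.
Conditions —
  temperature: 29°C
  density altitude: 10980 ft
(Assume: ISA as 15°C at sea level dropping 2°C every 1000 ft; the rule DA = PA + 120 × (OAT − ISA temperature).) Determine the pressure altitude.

DA = PA + 120 × (OAT − (15 − 2·PA/1000)) = PA + 120·OAT − 1800 + 0.24·PA = 1.24·PA + 120·OAT − 1800.
So 1.24·PA = 10980 − 120 × 29 + 1800 = 9300.
PA = 9300 / 1.24 = 7500 ft.

7500 ft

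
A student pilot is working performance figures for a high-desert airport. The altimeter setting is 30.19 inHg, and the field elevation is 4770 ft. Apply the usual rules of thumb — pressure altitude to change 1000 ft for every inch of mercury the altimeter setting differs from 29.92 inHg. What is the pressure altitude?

Pressure correction = (29.92 − 30.19) × 1000 = -270 ft.
Pressure altitude = 4770 + (-270) = 4500 ft.

4500 ft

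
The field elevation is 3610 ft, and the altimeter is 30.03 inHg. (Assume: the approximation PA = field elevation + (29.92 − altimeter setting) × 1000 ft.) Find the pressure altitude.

3500 ft

Pressure correction = (29.92 − 30.03) × 1000 = -110 ft.
Pressure altitude = 3610 + (-110) = 3500 ft.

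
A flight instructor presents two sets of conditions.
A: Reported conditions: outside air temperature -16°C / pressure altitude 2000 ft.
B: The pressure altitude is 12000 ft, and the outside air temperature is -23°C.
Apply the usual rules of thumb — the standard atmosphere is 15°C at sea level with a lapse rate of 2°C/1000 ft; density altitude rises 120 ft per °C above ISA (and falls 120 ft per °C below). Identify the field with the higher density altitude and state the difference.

B by 11560 ft

A: ISA temp = 11°C, deviation -27°C, DA = 2000 + 120 × (-27) = -1240 ft.
B: ISA temp = -9°C, deviation -14°C, DA = 12000 + 120 × (-14) = 10320 ft.
B is higher by 10320 − (-1240) = 11560 ft.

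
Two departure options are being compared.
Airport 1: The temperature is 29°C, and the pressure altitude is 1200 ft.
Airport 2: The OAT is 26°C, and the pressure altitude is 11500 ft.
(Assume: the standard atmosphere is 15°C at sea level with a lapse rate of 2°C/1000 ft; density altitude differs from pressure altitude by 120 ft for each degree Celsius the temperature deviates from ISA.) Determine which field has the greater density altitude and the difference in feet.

Airport 2 by 12412 ft

Airport 1: ISA temp = 12.6°C, deviation +16.4°C, DA = 1200 + 120 × 16.4 = 3168 ft.
Airport 2: ISA temp = -8°C, deviation +34°C, DA = 11500 + 120 × 34 = 15580 ft.
Airport 2 is higher by 15580 − 3168 = 12412 ft.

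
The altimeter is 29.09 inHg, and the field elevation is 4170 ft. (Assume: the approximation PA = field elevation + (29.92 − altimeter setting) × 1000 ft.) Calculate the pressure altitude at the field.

Pressure correction = (29.92 − 29.09) × 1000 = +830 ft.
Pressure altitude = 4170 + (+830) = 5000 ft.

5000 ft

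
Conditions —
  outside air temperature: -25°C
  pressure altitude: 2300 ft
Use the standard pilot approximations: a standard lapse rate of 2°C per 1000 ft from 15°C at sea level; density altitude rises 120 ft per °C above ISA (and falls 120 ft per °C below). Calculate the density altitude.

-1948 ft

ISA temperature at 2300 ft = 15 − 2 × (2300/1000) = 10.4°C.
ISA deviation = -25 − 10.4 = -35.4°C.
Density altitude = 2300 + 120 × (-35.4) = 2300 + (-4248) = -1948 ft.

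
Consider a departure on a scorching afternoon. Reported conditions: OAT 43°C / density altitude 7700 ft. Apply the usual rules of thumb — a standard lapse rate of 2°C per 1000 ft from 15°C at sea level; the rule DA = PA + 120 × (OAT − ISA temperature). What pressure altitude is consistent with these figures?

3500 ft

DA = PA + 120 × (OAT − (15 − 2·PA/1000)) = PA + 120·OAT − 1800 + 0.24·PA = 1.24·PA + 120·OAT − 1800.
So 1.24·PA = 7700 − 120 × 43 + 1800 = 4340.
PA = 4340 / 1.24 = 3500 ft.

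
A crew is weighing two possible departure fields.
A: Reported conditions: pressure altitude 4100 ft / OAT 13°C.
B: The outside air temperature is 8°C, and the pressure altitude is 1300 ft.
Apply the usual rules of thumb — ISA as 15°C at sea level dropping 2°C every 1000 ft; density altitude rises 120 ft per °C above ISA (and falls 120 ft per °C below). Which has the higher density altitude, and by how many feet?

A by 4072 ft

A: ISA temp = 6.8°C, deviation +6.2°C, DA = 4100 + 120 × 6.2 = 4844 ft.
B: ISA temp = 12.4°C, deviation -4.4°C, DA = 1300 + 120 × (-4.4) = 772 ft.
A is higher by 4844 − 772 = 4072 ft.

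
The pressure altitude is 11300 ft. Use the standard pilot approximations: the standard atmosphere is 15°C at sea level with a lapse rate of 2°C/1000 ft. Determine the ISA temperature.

-7.6°C

ISA temperature = 15 − 2 × (11300/1000) = 15 − 22.6 = -7.6°C.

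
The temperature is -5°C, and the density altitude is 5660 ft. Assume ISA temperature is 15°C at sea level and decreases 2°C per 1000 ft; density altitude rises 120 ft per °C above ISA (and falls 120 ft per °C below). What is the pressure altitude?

6500 ft

DA = PA + 120 × (OAT − (15 − 2·PA/1000)) = PA + 120·OAT − 1800 + 0.24·PA = 1.24·PA + 120·OAT − 1800.
So 1.24·PA = 5660 − 120 × (-5) + 1800 = 8060.
PA = 8060 / 1.24 = 6500 ft.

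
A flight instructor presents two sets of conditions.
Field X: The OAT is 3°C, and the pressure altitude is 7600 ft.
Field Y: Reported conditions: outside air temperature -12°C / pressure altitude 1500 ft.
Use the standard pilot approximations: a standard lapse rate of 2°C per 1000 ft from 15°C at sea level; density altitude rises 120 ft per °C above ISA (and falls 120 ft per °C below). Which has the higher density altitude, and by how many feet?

Field X by 9364 ft

Field X: ISA temp = -0.2°C, deviation +3.2°C, DA = 7600 + 120 × 3.2 = 7984 ft.
Field Y: ISA temp = 12°C, deviation -24°C, DA = 1500 + 120 × (-24) = -1380 ft.
Field X is higher by 7984 − (-1380) = 9364 ft.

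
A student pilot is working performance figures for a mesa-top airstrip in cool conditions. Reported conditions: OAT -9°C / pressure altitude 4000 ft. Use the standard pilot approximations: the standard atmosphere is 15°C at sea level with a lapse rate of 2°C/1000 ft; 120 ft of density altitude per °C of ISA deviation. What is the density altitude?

2080 ft

ISA temperature at 4000 ft = 15 − 2 × (4000/1000) = 7°C.
ISA deviation = -9 − 7 = -16°C.
Density altitude = 4000 + 120 × (-16) = 4000 + (-1920) = 2080 ft.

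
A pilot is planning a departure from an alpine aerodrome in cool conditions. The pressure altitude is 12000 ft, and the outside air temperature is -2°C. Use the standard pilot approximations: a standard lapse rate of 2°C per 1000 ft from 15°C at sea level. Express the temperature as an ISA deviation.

ISA temperature at 12000 ft = 15 − 2 × (12000/1000) = -9°C.
Deviation = OAT − ISA = -2 − (-9) = +7°C.

ISA+7°C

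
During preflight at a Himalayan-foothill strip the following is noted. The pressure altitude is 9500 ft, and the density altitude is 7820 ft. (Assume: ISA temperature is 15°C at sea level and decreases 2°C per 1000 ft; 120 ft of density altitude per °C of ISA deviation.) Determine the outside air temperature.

Density altitude − pressure altitude = 7820 − 9500 = -1680 ft.
At 120 ft/°C that is an ISA deviation of -1680/120 = -14°C.
ISA temperature at 9500 ft = 15 − 2 × (9500/1000) = -4°C.
OAT = ISA + deviation = -4 + (-14) = -18°C.

-18°C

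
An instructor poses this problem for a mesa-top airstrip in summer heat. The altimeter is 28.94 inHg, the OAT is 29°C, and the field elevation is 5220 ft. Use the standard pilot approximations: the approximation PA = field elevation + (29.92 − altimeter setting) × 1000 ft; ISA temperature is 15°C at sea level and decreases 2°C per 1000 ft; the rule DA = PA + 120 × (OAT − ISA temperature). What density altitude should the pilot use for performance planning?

Pressure altitude = 5220 + (29.92 − 28.94) × 1000 = 5220 + (+980) = 6200 ft.
ISA temperature at 6200 ft = 15 − 2 × (6200/1000) = 2.6°C.
ISA deviation = 29 − 2.6 = +26.4°C.
Density altitude = 6200 + 120 × (26.4) = 9368 ft.

9368 ft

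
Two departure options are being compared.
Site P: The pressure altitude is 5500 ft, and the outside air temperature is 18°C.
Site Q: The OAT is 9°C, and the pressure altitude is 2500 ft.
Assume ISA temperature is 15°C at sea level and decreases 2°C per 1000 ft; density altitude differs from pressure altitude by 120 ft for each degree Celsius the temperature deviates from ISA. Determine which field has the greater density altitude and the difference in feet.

Site P by 4800 ft

Site P: ISA temp = 4°C, deviation +14°C, DA = 5500 + 120 × 14 = 7180 ft.
Site Q: ISA temp = 10°C, deviation -1°C, DA = 2500 + 120 × (-1) = 2380 ft.
Site P is higher by 7180 − 2380 = 4800 ft.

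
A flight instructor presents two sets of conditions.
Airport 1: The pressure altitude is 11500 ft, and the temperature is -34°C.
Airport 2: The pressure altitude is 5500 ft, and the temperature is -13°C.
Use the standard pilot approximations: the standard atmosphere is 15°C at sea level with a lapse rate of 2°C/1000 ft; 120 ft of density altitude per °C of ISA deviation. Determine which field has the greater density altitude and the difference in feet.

Airport 1 by 4920 ft

Airport 1: ISA temp = -8°C, deviation -26°C, DA = 11500 + 120 × (-26) = 8380 ft.
Airport 2: ISA temp = 4°C, deviation -17°C, DA = 5500 + 120 × (-17) = 3460 ft.
Airport 1 is higher by 8380 − 3460 = 4920 ft.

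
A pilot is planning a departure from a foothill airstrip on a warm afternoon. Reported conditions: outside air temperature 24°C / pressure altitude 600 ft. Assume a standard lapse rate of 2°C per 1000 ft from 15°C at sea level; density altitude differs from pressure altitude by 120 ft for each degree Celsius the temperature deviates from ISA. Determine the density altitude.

ISA temperature at 600 ft = 15 − 2 × (600/1000) = 13.8°C.
ISA deviation = 24 − 13.8 = +10.2°C.
Density altitude = 600 + 120 × (10.2) = 600 + (+1224) = 1824 ft.

1824 ft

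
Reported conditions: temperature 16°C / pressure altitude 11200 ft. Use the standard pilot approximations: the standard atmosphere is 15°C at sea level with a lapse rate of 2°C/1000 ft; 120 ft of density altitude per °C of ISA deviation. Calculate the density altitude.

ISA temperature at 11200 ft = 15 − 2 × (11200/1000) = -7.4°C.
ISA deviation = 16 − (-7.4) = +23.4°C.
Density altitude = 11200 + 120 × (23.4) = 11200 + (+2808) = 14008 ft.

14008 ft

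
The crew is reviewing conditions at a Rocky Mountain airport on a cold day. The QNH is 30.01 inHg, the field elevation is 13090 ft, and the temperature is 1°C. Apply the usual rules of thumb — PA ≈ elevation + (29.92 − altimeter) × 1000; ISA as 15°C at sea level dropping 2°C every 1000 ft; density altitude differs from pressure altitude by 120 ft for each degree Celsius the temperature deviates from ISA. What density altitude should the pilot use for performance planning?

Pressure altitude = 13090 + (29.92 − 30.01) × 1000 = 13090 + (-90) = 13000 ft.
ISA temperature at 13000 ft = 15 − 2 × (13000/1000) = -11°C.
ISA deviation = 1 − (-11) = +12°C.
Density altitude = 13000 + 120 × (12) = 14440 ft.

14440 ft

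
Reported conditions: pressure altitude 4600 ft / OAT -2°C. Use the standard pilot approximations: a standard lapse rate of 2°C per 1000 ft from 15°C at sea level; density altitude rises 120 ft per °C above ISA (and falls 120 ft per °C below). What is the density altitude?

ISA temperature at 4600 ft = 15 − 2 × (4600/1000) = 5.8°C.
ISA deviation = -2 − 5.8 = -7.8°C.
Density altitude = 4600 + 120 × (-7.8) = 4600 + (-936) = 3664 ft.

3664 ft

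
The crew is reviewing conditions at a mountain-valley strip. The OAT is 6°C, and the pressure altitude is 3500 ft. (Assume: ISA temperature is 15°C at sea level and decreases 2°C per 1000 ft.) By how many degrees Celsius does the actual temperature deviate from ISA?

ISA temperature at 3500 ft = 15 − 2 × (3500/1000) = 8°C.
Deviation = OAT − ISA = 6 − 8 = -2°C.

ISA-2°C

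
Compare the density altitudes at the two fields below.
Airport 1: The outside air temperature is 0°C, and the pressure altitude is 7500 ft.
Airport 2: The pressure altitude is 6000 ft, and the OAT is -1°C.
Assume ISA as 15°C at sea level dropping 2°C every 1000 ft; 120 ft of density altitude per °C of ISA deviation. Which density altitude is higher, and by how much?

Airport 1: ISA temp = 0°C, deviation 0°C, DA = 7500 + 120 × 0 = 7500 ft.
Airport 2: ISA temp = 3°C, deviation -4°C, DA = 6000 + 120 × (-4) = 5520 ft.
Airport 1 is higher by 7500 − 5520 = 1980 ft.

Airport 1 by 1980 ft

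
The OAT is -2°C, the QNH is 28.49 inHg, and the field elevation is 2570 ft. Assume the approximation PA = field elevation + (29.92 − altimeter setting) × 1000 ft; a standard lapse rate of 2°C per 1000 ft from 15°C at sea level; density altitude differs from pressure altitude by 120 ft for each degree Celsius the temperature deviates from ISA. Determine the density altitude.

Pressure altitude = 2570 + (29.92 − 28.49) × 1000 = 2570 + (+1430) = 4000 ft.
ISA temperature at 4000 ft = 15 − 2 × (4000/1000) = 7°C.
ISA deviation = -2 − 7 = -9°C.
Density altitude = 4000 + 120 × (-9) = 2920 ft.

2920 ft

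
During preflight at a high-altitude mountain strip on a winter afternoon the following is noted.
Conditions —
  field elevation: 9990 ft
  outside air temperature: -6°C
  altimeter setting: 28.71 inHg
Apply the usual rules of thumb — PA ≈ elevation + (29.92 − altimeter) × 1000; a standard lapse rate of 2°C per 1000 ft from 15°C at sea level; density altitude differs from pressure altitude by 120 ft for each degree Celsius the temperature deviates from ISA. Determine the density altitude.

11368 ft

Pressure altitude = 9990 + (29.92 − 28.71) × 1000 = 9990 + (+1210) = 11200 ft.
ISA temperature at 11200 ft = 15 − 2 × (11200/1000) = -7.4°C.
ISA deviation = -6 − (-7.4) = +1.4°C.
Density altitude = 11200 + 120 × (1.4) = 11368 ft.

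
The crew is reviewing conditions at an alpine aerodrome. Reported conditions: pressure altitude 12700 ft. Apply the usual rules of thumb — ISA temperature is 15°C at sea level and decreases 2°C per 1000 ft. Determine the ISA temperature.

-10.4°C

ISA temperature = 15 − 2 × (12700/1000) = 15 − 25.4 = -10.4°C.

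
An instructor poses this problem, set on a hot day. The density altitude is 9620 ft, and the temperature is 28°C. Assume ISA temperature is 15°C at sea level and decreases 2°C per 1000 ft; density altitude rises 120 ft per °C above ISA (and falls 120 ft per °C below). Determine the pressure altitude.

6500 ft

DA = PA + 120 × (OAT − (15 − 2·PA/1000)) = PA + 120·OAT − 1800 + 0.24·PA = 1.24·PA + 120·OAT − 1800.
So 1.24·PA = 9620 − 120 × 28 + 1800 = 8060.
PA = 8060 / 1.24 = 6500 ft.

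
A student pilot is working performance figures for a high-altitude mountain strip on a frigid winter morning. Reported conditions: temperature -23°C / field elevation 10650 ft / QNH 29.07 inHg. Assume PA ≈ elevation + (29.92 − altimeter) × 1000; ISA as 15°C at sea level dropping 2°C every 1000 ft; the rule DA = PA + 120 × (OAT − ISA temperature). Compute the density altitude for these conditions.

9700 ft

Pressure altitude = 10650 + (29.92 − 29.07) × 1000 = 10650 + (+850) = 11500 ft.
ISA temperature at 11500 ft = 15 − 2 × (11500/1000) = -8°C.
ISA deviation = -23 − (-8) = -15°C.
Density altitude = 11500 + 120 × (-15) = 9700 ft.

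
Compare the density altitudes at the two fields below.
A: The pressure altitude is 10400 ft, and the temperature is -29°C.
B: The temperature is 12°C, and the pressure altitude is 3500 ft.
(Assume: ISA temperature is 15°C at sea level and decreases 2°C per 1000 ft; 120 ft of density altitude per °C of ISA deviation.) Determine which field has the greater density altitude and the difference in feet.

A by 3636 ft

A: ISA temp = -5.8°C, deviation -23.2°C, DA = 10400 + 120 × (-23.2) = 7616 ft.
B: ISA temp = 8°C, deviation +4°C, DA = 3500 + 120 × 4 = 3980 ft.
A is higher by 7616 − 3980 = 3636 ft.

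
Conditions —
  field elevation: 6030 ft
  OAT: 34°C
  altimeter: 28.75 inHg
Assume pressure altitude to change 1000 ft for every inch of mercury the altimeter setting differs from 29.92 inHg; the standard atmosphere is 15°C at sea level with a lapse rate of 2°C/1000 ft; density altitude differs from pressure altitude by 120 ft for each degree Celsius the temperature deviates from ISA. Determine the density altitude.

Pressure altitude = 6030 + (29.92 − 28.75) × 1000 = 6030 + (+1170) = 7200 ft.
ISA temperature at 7200 ft = 15 − 2 × (7200/1000) = 0.6°C.
ISA deviation = 34 − 0.6 = +33.4°C.
Density altitude = 7200 + 120 × (33.4) = 11208 ft.

11208 ft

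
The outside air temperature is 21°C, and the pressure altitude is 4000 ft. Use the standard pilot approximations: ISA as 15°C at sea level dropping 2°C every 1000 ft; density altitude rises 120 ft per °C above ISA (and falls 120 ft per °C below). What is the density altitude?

5680 ft

ISA temperature at 4000 ft = 15 − 2 × (4000/1000) = 7°C.
ISA deviation = 21 − 7 = +14°C.
Density altitude = 4000 + 120 × (14) = 4000 + (+1680) = 5680 ft.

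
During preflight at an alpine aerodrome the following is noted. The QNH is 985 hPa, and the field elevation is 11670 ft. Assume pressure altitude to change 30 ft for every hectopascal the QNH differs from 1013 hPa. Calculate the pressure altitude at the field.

12510 ft

Pressure correction = (1013 − 985) × 30 = +840 ft.
Pressure altitude = 11670 + (+840) = 12510 ft.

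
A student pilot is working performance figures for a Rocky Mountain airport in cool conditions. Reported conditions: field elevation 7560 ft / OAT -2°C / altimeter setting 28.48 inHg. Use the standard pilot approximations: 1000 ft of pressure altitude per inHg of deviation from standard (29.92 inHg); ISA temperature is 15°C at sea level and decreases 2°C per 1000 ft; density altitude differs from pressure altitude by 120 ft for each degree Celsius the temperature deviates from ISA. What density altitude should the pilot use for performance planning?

9120 ft

Pressure altitude = 7560 + (29.92 − 28.48) × 1000 = 7560 + (+1440) = 9000 ft.
ISA temperature at 9000 ft = 15 − 2 × (9000/1000) = -3°C.
ISA deviation = -2 − (-3) = +1°C.
Density altitude = 9000 + 120 × (1) = 9120 ft.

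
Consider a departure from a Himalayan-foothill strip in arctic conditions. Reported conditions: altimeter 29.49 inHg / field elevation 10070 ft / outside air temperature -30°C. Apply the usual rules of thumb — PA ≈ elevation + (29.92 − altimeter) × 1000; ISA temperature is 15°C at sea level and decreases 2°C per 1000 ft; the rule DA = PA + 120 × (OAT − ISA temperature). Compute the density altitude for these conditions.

7620 ft

Pressure altitude = 10070 + (29.92 − 29.49) × 1000 = 10070 + (+430) = 10500 ft.
ISA temperature at 10500 ft = 15 − 2 × (10500/1000) = -6°C.
ISA deviation = -30 − (-6) = -24°C.
Density altitude = 10500 + 120 × (-24) = 7620 ft.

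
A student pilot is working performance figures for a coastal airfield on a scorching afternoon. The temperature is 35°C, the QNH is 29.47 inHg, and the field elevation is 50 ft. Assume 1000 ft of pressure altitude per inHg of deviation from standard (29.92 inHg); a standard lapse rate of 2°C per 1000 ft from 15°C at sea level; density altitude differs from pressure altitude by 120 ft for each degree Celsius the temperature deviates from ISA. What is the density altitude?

3020 ft

Pressure altitude = 50 + (29.92 − 29.47) × 1000 = 50 + (+450) = 500 ft.
ISA temperature at 500 ft = 15 − 2 × (500/1000) = 14°C.
ISA deviation = 35 − 14 = +21°C.
Density altitude = 500 + 120 × (21) = 3020 ft.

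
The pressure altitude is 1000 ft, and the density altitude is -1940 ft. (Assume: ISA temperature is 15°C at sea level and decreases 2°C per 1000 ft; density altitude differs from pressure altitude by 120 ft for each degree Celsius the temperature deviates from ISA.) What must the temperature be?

Density altitude − pressure altitude = -1940 − 1000 = -2940 ft.
At 120 ft/°C that is an ISA deviation of -2940/120 = -24.5°C.
ISA temperature at 1000 ft = 15 − 2 × (1000/1000) = 13°C.
OAT = ISA + deviation = 13 + (-24.5) = -11.5°C.

-11.5°C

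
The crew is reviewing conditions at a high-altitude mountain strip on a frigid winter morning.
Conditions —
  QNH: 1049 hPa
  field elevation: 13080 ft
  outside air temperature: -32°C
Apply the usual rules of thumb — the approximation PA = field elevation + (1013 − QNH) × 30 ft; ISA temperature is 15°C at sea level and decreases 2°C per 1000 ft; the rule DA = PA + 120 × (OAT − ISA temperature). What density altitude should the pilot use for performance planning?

9240 ft

Pressure altitude = 13080 + (1013 − 1049) × 30 = 13080 + (-1080) = 12000 ft.
ISA temperature at 12000 ft = 15 − 2 × (12000/1000) = -9°C.
ISA deviation = -32 − (-9) = -23°C.
Density altitude = 12000 + 120 × (-23) = 9240 ft.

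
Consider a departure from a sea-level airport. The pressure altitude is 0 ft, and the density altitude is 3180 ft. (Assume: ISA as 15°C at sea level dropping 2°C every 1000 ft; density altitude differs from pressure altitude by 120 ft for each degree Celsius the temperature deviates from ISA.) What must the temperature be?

41.5°C

Density altitude − pressure altitude = 3180 − 0 = +3180 ft.
At 120 ft/°C that is an ISA deviation of 3180/120 = +26.5°C.
ISA temperature at 0 ft = 15 − 2 × (0/1000) = 15°C.
OAT = ISA + deviation = 15 + (+26.5) = 41.5°C.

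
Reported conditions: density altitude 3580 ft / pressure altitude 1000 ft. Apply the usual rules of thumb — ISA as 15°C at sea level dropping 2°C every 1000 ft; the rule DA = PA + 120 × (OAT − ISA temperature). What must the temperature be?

Density altitude − pressure altitude = 3580 − 1000 = +2580 ft.
At 120 ft/°C that is an ISA deviation of 2580/120 = +21.5°C.
ISA temperature at 1000 ft = 15 − 2 × (1000/1000) = 13°C.
OAT = ISA + deviation = 13 + (+21.5) = 34.5°C.

34.5°C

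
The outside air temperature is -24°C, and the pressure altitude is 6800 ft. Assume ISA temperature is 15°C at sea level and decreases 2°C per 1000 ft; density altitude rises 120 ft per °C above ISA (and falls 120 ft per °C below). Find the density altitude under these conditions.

3752 ft

ISA temperature at 6800 ft = 15 − 2 × (6800/1000) = 1.4°C.
ISA deviation = -24 − 1.4 = -25.4°C.
Density altitude = 6800 + 120 × (-25.4) = 6800 + (-3048) = 3752 ft.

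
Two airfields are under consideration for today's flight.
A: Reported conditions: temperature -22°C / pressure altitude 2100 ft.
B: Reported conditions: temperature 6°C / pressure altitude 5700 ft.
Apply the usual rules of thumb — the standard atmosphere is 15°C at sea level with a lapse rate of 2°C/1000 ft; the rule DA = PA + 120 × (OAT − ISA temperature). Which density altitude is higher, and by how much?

A: ISA temp = 10.8°C, deviation -32.8°C, DA = 2100 + 120 × (-32.8) = -1836 ft.
B: ISA temp = 3.6°C, deviation +2.4°C, DA = 5700 + 120 × 2.4 = 5988 ft.
B is higher by 5988 − (-1836) = 7824 ft.

B by 7824 ft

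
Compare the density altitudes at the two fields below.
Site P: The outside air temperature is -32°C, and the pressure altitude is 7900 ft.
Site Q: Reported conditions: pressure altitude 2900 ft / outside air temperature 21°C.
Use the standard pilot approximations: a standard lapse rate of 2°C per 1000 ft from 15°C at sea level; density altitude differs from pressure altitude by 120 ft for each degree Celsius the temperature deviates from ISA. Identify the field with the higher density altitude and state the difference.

Site Q by 160 ft

Site P: ISA temp = -0.8°C, deviation -31.2°C, DA = 7900 + 120 × (-31.2) = 4156 ft.
Site Q: ISA temp = 9.2°C, deviation +11.8°C, DA = 2900 + 120 × 11.8 = 4316 ft.
Site Q is higher by 4316 − 4156 = 160 ft.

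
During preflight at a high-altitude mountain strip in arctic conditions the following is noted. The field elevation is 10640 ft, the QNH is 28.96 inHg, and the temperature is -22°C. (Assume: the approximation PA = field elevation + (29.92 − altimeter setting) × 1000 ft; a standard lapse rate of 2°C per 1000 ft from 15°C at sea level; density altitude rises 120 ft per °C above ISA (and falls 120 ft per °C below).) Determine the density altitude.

Pressure altitude = 10640 + (29.92 − 28.96) × 1000 = 10640 + (+960) = 11600 ft.
ISA temperature at 11600 ft = 15 − 2 × (11600/1000) = -8.2°C.
ISA deviation = -22 − (-8.2) = -13.8°C.
Density altitude = 11600 + 120 × (-13.8) = 9944 ft.

9944 ft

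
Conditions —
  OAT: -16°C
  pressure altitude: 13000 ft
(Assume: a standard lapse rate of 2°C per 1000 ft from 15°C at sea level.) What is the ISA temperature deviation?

ISA temperature at 13000 ft = 15 − 2 × (13000/1000) = -11°C.
Deviation = OAT − ISA = -16 − (-11) = -5°C.

ISA-5°C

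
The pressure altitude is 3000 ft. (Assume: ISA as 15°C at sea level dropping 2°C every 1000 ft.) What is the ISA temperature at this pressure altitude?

ISA temperature = 15 − 2 × (3000/1000) = 15 − 6 = 9°C.

9°C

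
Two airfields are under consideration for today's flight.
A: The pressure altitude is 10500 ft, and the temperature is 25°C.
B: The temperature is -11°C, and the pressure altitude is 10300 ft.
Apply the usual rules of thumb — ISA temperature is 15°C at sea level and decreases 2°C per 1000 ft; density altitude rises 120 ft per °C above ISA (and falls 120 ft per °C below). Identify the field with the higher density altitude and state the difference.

A by 4568 ft

A: ISA temp = -6°C, deviation +31°C, DA = 10500 + 120 × 31 = 14220 ft.
B: ISA temp = -5.6°C, deviation -5.4°C, DA = 10300 + 120 × (-5.4) = 9652 ft.
A is higher by 14220 − 9652 = 4568 ft.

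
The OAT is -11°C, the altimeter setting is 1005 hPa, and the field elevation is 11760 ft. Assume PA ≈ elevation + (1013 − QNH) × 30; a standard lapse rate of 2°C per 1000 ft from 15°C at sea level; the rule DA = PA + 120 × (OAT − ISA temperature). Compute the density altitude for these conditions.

11760 ft

Pressure altitude = 11760 + (1013 − 1005) × 30 = 11760 + (+240) = 12000 ft.
ISA temperature at 12000 ft = 15 − 2 × (12000/1000) = -9°C.
ISA deviation = -11 − (-9) = -2°C.
Density altitude = 12000 + 120 × (-2) = 11760 ft.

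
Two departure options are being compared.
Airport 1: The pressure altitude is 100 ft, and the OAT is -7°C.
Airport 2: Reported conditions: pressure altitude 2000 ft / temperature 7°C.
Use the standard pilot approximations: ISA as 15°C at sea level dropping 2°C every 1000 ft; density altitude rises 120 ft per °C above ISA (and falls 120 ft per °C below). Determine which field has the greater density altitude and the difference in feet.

Airport 1: ISA temp = 14.8°C, deviation -21.8°C, DA = 100 + 120 × (-21.8) = -2516 ft.
Airport 2: ISA temp = 11°C, deviation -4°C, DA = 2000 + 120 × (-4) = 1520 ft.
Airport 2 is higher by 1520 − (-2516) = 4036 ft.

Airport 2 by 4036 ft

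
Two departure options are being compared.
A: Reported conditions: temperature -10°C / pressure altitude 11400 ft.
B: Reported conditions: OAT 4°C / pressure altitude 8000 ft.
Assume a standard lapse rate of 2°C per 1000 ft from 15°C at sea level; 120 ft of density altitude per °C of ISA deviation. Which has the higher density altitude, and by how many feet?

A by 2536 ft

A: ISA temp = -7.8°C, deviation -2.2°C, DA = 11400 + 120 × (-2.2) = 11136 ft.
B: ISA temp = -1°C, deviation +5°C, DA = 8000 + 120 × 5 = 8600 ft.
A is higher by 11136 − 8600 = 2536 ft.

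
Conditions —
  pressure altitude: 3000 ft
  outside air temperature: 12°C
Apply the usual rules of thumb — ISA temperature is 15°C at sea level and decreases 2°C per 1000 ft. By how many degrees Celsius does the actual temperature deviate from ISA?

ISA+3°C

ISA temperature at 3000 ft = 15 − 2 × (3000/1000) = 9°C.
Deviation = OAT − ISA = 12 − 9 = +3°C.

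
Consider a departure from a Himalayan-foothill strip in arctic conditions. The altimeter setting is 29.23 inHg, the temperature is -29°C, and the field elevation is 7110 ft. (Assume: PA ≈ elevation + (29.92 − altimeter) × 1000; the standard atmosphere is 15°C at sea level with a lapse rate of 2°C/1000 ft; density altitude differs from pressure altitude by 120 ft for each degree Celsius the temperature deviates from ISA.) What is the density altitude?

4392 ft

Pressure altitude = 7110 + (29.92 − 29.23) × 1000 = 7110 + (+690) = 7800 ft.
ISA temperature at 7800 ft = 15 − 2 × (7800/1000) = -0.6°C.
ISA deviation = -29 − (-0.6) = -28.4°C.
Density altitude = 7800 + 120 × (-28.4) = 4392 ft.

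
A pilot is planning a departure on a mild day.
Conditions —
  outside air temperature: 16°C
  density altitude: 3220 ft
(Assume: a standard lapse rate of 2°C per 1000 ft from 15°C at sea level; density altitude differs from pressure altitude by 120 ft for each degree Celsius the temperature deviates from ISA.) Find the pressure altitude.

2500 ft

DA = PA + 120 × (OAT − (15 − 2·PA/1000)) = PA + 120·OAT − 1800 + 0.24·PA = 1.24·PA + 120·OAT − 1800.
So 1.24·PA = 3220 − 120 × 16 + 1800 = 3100.
PA = 3100 / 1.24 = 2500 ft.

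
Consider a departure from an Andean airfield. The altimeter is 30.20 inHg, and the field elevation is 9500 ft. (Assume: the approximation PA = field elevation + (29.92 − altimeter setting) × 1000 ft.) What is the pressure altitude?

Pressure correction = (29.92 − 30.20) × 1000 = -280 ft.
Pressure altitude = 9500 + (-280) = 9220 ft.

9220 ft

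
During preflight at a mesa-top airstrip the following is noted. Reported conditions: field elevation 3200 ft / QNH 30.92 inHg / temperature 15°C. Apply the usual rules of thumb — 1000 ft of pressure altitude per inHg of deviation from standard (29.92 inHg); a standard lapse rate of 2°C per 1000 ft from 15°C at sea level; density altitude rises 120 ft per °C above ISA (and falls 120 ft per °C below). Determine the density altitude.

Pressure altitude = 3200 + (29.92 − 30.92) × 1000 = 3200 + (-1000) = 2200 ft.
ISA temperature at 2200 ft = 15 − 2 × (2200/1000) = 10.6°C.
ISA deviation = 15 − 10.6 = +4.4°C.
Density altitude = 2200 + 120 × (4.4) = 2728 ft.

2728 ft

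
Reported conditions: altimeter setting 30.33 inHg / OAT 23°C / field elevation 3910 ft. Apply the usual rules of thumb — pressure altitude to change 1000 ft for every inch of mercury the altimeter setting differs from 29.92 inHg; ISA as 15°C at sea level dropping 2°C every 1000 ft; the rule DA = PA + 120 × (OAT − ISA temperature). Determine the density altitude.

Pressure altitude = 3910 + (29.92 − 30.33) × 1000 = 3910 + (-410) = 3500 ft.
ISA temperature at 3500 ft = 15 − 2 × (3500/1000) = 8°C.
ISA deviation = 23 − 8 = +15°C.
Density altitude = 3500 + 120 × (15) = 5300 ft.

5300 ft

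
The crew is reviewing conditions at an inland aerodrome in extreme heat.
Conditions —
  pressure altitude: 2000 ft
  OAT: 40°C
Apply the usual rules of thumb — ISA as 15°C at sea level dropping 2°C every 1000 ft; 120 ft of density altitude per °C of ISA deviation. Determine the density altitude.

ISA temperature at 2000 ft = 15 − 2 × (2000/1000) = 11°C.
ISA deviation = 40 − 11 = +29°C.
Density altitude = 2000 + 120 × (29) = 2000 + (+3480) = 5480 ft.

5480 ft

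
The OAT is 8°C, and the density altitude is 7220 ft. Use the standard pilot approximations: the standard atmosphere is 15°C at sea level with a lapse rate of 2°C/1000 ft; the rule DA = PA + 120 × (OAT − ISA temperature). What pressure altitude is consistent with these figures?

DA = PA + 120 × (OAT − (15 − 2·PA/1000)) = PA + 120·OAT − 1800 + 0.24·PA = 1.24·PA + 120·OAT − 1800.
So 1.24·PA = 7220 − 120 × 8 + 1800 = 8060.
PA = 8060 / 1.24 = 6500 ft.

6500 ft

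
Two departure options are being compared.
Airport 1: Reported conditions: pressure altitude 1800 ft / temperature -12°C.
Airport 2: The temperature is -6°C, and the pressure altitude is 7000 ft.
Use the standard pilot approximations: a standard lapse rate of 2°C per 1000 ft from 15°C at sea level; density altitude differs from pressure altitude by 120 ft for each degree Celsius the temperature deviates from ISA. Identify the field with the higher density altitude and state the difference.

Airport 2 by 7168 ft

Airport 1: ISA temp = 11.4°C, deviation -23.4°C, DA = 1800 + 120 × (-23.4) = -1008 ft.
Airport 2: ISA temp = 1°C, deviation -7°C, DA = 7000 + 120 × (-7) = 6160 ft.
Airport 2 is higher by 6160 − (-1008) = 7168 ft.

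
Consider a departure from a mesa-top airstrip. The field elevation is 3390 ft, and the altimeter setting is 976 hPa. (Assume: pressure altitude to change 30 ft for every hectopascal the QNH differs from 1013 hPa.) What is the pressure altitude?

4500 ft

Pressure correction = (1013 − 976) × 30 = +1110 ft.
Pressure altitude = 3390 + (+1110) = 4500 ft.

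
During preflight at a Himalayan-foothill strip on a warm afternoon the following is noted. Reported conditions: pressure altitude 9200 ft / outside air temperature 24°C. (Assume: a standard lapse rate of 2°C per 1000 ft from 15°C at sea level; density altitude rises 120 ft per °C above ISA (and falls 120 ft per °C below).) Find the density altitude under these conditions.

ISA temperature at 9200 ft = 15 − 2 × (9200/1000) = -3.4°C.
ISA deviation = 24 − (-3.4) = +27.4°C.
Density altitude = 9200 + 120 × (27.4) = 9200 + (+3288) = 12488 ft.

12488 ft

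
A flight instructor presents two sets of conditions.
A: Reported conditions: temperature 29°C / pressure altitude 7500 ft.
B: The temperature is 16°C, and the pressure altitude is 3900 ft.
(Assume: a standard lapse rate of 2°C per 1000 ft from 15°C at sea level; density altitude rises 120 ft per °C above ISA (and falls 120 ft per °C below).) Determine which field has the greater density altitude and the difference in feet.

A: ISA temp = 0°C, deviation +29°C, DA = 7500 + 120 × 29 = 10980 ft.
B: ISA temp = 7.2°C, deviation +8.8°C, DA = 3900 + 120 × 8.8 = 4956 ft.
A is higher by 10980 − 4956 = 6024 ft.

A by 6024 ft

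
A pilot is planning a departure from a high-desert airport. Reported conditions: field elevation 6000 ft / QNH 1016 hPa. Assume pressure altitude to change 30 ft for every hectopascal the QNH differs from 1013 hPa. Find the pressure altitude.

5910 ft

Pressure correction = (1013 − 1016) × 30 = -90 ft.
Pressure altitude = 6000 + (-90) = 5910 ft.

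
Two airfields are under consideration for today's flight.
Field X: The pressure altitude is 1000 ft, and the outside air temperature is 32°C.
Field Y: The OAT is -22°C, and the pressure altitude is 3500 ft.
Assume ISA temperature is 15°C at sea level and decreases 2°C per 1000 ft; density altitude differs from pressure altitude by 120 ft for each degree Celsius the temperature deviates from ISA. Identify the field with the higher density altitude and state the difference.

Field X by 3380 ft

Field X: ISA temp = 13°C, deviation +19°C, DA = 1000 + 120 × 19 = 3280 ft.
Field Y: ISA temp = 8°C, deviation -30°C, DA = 3500 + 120 × (-30) = -100 ft.
Field X is higher by 3280 − (-100) = 3380 ft.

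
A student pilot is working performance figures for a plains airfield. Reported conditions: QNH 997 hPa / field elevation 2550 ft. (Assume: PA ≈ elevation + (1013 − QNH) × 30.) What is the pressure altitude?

Pressure correction = (1013 − 997) × 30 = +480 ft.
Pressure altitude = 2550 + (+480) = 3030 ft.

3030 ft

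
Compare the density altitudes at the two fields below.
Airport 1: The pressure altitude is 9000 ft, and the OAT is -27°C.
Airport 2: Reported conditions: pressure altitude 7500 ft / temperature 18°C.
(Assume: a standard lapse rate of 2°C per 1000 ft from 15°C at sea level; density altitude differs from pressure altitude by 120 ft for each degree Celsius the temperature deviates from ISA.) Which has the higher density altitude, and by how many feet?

Airport 2 by 3540 ft

Airport 1: ISA temp = -3°C, deviation -24°C, DA = 9000 + 120 × (-24) = 6120 ft.
Airport 2: ISA temp = 0°C, deviation +18°C, DA = 7500 + 120 × 18 = 9660 ft.
Airport 2 is higher by 9660 − 6120 = 3540 ft.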